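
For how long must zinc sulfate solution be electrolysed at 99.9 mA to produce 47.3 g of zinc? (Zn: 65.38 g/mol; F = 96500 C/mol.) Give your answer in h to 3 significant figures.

388 h

n(Zn) = 47.3 / 65.38 = 0.7235 mol
Zn²⁺ + 2e⁻ → Zn, so n(e⁻) = 2 × 0.7235 = 1.447 mol
Q = 1.447 × 96500 = 1.396×10^5 C
t = Q / I = 1.396×10^5 / 0.0999 = 1.397×10^6 s = 388 h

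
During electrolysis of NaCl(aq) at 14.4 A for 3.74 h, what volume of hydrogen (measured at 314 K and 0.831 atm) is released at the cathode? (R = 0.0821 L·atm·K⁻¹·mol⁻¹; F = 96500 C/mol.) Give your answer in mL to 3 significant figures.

31200 mL

Charge passed = 14.4 × 13464 = 1.939×10^5 C
Moles of electrons = 1.939×10^5 / 96500 = 2.009 mol
2H⁺ + 2e⁻ → H₂, so n(H₂) = 2.009 / 2 = 1.005 mol
V = nRT/P = 1.005 × 0.0821 × 314 / 0.831 = 31.18 L
= 31200 mL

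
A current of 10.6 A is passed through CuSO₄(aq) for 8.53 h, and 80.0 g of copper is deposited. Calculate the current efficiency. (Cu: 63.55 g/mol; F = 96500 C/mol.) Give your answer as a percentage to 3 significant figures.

74.6%

Q = 10.6 × 30708 = 3.255×10^5 C
n(e⁻) = 3.255×10^5 / 96500 = 3.373 mol
Cu²⁺ + 2e⁻ → Cu, so theoretical n(Cu) = 1.687 mol → 107.2 g
Efficiency = 80.0 / 107.2 = 0.7463 = 74.6%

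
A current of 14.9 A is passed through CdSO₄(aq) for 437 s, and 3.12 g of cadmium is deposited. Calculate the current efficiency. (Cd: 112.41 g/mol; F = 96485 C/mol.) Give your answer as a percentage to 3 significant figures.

82.3%

Q = 14.9 × 437 = 6511 C
n(e⁻) = 6511 / 96485 = 0.06748 mol
Cd²⁺ + 2e⁻ → Cd, so theoretical n(Cd) = 0.03374 mol → 3.793 g
Efficiency = 3.12 / 3.793 = 0.8226 = 82.3%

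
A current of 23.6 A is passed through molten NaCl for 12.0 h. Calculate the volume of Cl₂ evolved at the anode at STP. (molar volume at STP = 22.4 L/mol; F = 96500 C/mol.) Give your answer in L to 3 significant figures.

118 L

Q = It = 23.6 × 43200 = 1.020×10^6 C
n(e⁻) = Q/F = 1.020×10^6/96500 = 10.57 mol
2Cl⁻ → Cl₂ + 2e⁻, so n(Cl₂) = 10.57 / 2 = 5.285 mol
V = 5.285 × 22.4 = 118.4 L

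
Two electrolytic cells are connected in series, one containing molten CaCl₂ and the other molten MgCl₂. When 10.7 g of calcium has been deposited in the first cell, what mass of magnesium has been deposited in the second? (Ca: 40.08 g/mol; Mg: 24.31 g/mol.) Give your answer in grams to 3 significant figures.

6.49 g

n(Ca) = 10.7 / 40.08 = 0.2670 mol
Ca²⁺ + 2e⁻ → Ca, so n(e⁻) = 2 × 0.2670 = 0.5340 mol
Since the cells are in series, n(e⁻) in the Mg cell is also 0.5340 mol.
Mg²⁺ + 2e⁻ → Mg, so n(Mg) = 0.5340 / 2 = 0.2670 mol
m(Mg) = 0.2670 × 24.31 = 6.49 g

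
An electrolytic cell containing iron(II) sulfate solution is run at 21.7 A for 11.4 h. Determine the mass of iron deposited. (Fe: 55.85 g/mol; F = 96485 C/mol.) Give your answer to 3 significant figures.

258 g

Q = It = 21.7 × 41040 = 8.906×10^5 C
n(e⁻) = Q/F = 8.906×10^5/96485 = 9.230 mol
Fe²⁺ + 2e⁻ → Fe, so n(Fe) = 9.230 / 2 = 4.615 mol
m = 4.615 × 55.85 = 258 g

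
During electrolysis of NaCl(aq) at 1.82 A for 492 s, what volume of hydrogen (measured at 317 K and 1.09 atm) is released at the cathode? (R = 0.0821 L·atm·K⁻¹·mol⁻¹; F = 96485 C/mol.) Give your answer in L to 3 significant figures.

Charge passed = 1.82 × 492 = 895.4 C
Moles of electrons = 895.4 / 96485 = 0.009280 mol
2H⁺ + 2e⁻ → H₂, so n(H₂) = 0.009280 / 2 = 0.004640 mol
V = nRT/P = 0.004640 × 0.0821 × 317 / 1.09 = 0.1108 L

0.111 L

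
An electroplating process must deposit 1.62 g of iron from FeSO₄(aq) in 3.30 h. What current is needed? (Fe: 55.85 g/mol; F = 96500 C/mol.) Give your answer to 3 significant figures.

0.471 A

n(Fe) = 1.62 / 55.85 = 0.02901 mol
Fe²⁺ + 2e⁻ → Fe, so n(e⁻) = 2 × 0.02901 = 0.05802 mol
Q = 0.05802 × 96500 = 5599 C
I = Q / t = 5599 / 11880 s = 0.471 A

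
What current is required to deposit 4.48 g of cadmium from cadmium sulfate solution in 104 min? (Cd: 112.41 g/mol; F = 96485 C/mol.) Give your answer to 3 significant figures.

n(Cd) = 4.48 / 112.41 = 0.03985 mol
Cd²⁺ + 2e⁻ → Cd, so n(e⁻) = 2 × 0.03985 = 0.07970 mol
Q = 0.07970 × 96485 = 7690 C
I = Q / t = 7690 / 6240 s = 1.23 A

1.23 A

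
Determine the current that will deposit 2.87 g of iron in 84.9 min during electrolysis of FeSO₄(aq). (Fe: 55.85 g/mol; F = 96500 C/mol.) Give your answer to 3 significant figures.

n(Fe) = 2.87 / 55.85 = 0.05139 mol
Fe²⁺ + 2e⁻ → Fe, so n(e⁻) = 2 × 0.05139 = 0.1028 mol
Q = 0.1028 × 96500 = 9920 C
I = Q / t = 9920 / 5094 s = 1.95 A

1.95 A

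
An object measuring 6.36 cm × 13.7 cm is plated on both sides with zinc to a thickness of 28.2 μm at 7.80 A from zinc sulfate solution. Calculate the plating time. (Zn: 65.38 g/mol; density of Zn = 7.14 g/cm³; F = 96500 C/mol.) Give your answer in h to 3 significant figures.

Plated area = 2 × 6.36 × 13.7 = 174.3 cm²
Volume = 174.3 × 28.2×10⁻⁴ cm = 0.4915 cm³
m(Zn) = 0.4915 × 7.14 = 3.509 g
n(Zn) = 3.509 / 65.38 = 0.05367 mol; n(e⁻) = 2 × 0.05367 = 0.1073 mol
Q = 0.1073 × 96500 = 10350 C
t = 10350 / 7.80 = 1327 s = 0.369 h

0.369 h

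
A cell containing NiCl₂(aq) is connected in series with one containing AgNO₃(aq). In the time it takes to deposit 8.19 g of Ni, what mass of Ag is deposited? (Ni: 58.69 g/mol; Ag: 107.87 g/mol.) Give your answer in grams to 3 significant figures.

n(Ni) = 8.19 / 58.69 = 0.1395 mol
Ni²⁺ + 2e⁻ → Ni, so n(e⁻) = 2 × 0.1395 = 0.2790 mol
The cells are in series, so the same charge (and hence the same n(e⁻) = 0.2790 mol) passes through both.
Ag⁺ + e⁻ → Ag, so n(Ag) = 0.2790 mol
m(Ag) = 0.2790 × 107.87 = 30.1 g

30.1 g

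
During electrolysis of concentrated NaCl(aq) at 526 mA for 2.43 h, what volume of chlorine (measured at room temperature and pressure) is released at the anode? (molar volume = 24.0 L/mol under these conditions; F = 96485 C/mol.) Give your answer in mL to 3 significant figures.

572 mL

Q = It = 0.526 × 8748 = 4601 C
n(e⁻) = Q/F = 4601/96485 = 0.04769 mol
2Cl⁻ → Cl₂ + 2e⁻, so n(Cl₂) = 0.04769 / 2 = 0.02385 mol
V = 0.02385 × 24.0 = 0.5724 L
= 572 mL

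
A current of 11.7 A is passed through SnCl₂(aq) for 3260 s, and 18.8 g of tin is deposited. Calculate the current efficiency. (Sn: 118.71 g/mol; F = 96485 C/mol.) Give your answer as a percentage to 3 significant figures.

Q = 11.7 × 3260 = 38140 C
n(e⁻) = 38140 / 96485 = 0.3953 mol
Sn²⁺ + 2e⁻ → Sn, so theoretical n(Sn) = 0.1977 mol → 23.47 g
Efficiency = 18.8 / 23.47 = 0.8010 = 80.1%

80.1%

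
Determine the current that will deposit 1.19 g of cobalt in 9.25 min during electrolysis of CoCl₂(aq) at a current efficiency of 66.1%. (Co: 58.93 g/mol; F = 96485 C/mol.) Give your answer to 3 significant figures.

10.6 A

n(Co) = 1.19 / 58.93 = 0.02019 mol
Co²⁺ + 2e⁻ → Co, so n(e⁻) = 2 × 0.02019 = 0.04038 mol
Q = 0.04038 × 96485 / 0.661 = 5894 C
I = Q / t = 5894 / 555 s = 10.6 A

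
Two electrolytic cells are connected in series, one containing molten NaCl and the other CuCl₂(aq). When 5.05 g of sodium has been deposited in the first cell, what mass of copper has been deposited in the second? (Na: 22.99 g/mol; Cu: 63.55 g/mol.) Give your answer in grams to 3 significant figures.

6.98 g

n(Na) = 5.05 / 22.99 = 0.2197 mol
Na⁺ + e⁻ → Na, so n(e⁻) = 0.2197 mol
In series, the same 0.2197 mol of electrons flows through the second cell.
Cu²⁺ + 2e⁻ → Cu, so n(Cu) = 0.2197 / 2 = 0.1099 mol
m(Cu) = 0.1099 × 63.55 = 6.98 g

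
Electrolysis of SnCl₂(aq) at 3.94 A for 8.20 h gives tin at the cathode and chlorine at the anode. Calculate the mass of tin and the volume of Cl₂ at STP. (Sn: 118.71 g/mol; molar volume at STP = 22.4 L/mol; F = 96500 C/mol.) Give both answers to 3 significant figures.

Q = 3.94 × 29520 = 1.163×10^5 C; n(e⁻) = 1.163×10^5 / 96500 = 1.205 mol
Cathode: Sn²⁺ + 2e⁻ → Sn → n(Sn) = 1.205/2 = 0.6025 mol → 71.5 g
Anode: 2Cl⁻ → Cl₂ + 2e⁻ → n(Cl₂) = 1.205/2 = 0.6025 mol → 13.5 L

71.5 g Sn; 13.5 L Cl₂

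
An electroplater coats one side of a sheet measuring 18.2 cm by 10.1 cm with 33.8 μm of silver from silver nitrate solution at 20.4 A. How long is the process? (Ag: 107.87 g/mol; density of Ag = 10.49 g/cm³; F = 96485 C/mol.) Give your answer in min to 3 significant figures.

Plated area = 18.2 × 10.1 = 183.8 cm²
Volume = 183.8 × 33.8×10⁻⁴ cm = 0.6212 cm³
m(Ag) = 0.6212 × 10.49 = 6.516 g
n(Ag) = 6.516 / 107.87 = 0.06041 mol; n(e⁻) = 0.06041 mol
Q = 0.06041 × 96485 = 5829 C
t = 5829 / 20.4 = 285.7 s = 4.76 min

4.76 min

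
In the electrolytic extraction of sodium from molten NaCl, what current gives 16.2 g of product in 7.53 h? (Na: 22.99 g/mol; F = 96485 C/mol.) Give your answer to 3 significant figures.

2.51 A

n(Na) = 16.2 / 22.99 = 0.7047 mol
Na⁺ + e⁻ → Na, so n(e⁻) = 0.7047 mol
Q = 0.7047 × 96485 = 67990 C
I = Q / t = 67990 / 27108 s = 2.51 A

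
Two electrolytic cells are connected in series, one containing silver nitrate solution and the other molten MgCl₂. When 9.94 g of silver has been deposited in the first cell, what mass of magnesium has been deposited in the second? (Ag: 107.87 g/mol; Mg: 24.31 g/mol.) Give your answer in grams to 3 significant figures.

1.12 g

n(Ag) = 9.94 / 107.87 = 0.09215 mol
Ag⁺ + e⁻ → Ag, so n(e⁻) = 0.09215 mol
The cells are in series, so the same charge (and hence the same n(e⁻) = 0.09215 mol) passes through both.
Mg²⁺ + 2e⁻ → Mg, so n(Mg) = 0.09215 / 2 = 0.04608 mol
m(Mg) = 0.04608 × 24.31 = 1.12 g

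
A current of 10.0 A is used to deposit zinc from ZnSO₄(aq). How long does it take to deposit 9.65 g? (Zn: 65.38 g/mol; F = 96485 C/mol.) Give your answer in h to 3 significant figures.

0.791 h

n(Zn) = 9.65 / 65.38 = 0.1476 mol
Zn²⁺ + 2e⁻ → Zn, so n(e⁻) = 2 × 0.1476 = 0.2952 mol
Q = 0.2952 × 96485 = 28480 C
t = Q / I = 28480 / 10.0 = 2848 s = 0.791 h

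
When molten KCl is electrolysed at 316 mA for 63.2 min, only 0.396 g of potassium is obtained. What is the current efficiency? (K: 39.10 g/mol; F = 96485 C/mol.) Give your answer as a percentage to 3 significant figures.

81.5%

Q = 0.316 × 3792 = 1198 C
n(e⁻) = 1198 / 96485 = 0.01242 mol
K⁺ + e⁻ → K, so theoretical n(K) = 0.01242 mol → 0.4856 g
Efficiency = 0.396 / 0.4856 = 0.8155 = 81.5%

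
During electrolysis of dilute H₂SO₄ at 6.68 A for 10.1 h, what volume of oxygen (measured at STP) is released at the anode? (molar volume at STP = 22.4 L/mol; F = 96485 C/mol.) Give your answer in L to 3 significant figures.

Q = It = 6.68 × 36360 = 2.429×10^5 C
Moles of electrons = 2.429×10^5 / 96485 = 2.517 mol
2H₂O → O₂ + 4H⁺ + 4e⁻, so n(O₂) = 2.517 / 4 = 0.6293 mol
V = 0.6293 × 22.4 = 14.10 L

14.1 L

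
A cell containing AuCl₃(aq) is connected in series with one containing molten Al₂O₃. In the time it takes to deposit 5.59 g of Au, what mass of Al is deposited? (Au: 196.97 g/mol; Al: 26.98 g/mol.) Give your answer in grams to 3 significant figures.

n(Au) = 5.59 / 196.97 = 0.02838 mol
Au³⁺ + 3e⁻ → Au, so n(e⁻) = 3 × 0.02838 = 0.08514 mol
In series, the same 0.08514 mol of electrons flows through the second cell.
Al³⁺ + 3e⁻ → Al, so n(Al) = 0.08514 / 3 = 0.02838 mol
m(Al) = 0.02838 × 26.98 = 0.766 g

0.766 g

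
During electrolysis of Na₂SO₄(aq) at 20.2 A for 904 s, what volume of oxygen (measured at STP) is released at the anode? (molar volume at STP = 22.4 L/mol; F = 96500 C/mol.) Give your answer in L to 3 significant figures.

1.06 L

Q = It = 20.2 × 904 = 18260 C
n(e⁻) = 18260 / 96500 = 0.1892 mol
2H₂O → O₂ + 4H⁺ + 4e⁻, so n(O₂) = 0.1892 / 4 = 0.04730 mol
V = 0.04730 × 22.4 = 1.060 L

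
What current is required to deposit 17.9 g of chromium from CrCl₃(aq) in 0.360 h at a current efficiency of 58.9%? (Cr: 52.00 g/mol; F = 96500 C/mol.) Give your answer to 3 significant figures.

131 A

n(Cr) = 17.9 / 52.00 = 0.3442 mol
Cr³⁺ + 3e⁻ → Cr, so n(e⁻) = 3 × 0.3442 = 1.033 mol
Q = 1.033 × 96500 / 0.589 = 1.692×10^5 C
I = Q / t = 1.692×10^5 / 1296 s = 131 A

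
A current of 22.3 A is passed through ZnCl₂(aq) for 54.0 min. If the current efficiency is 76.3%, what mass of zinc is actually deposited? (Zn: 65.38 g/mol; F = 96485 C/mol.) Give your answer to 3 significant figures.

18.7 g

Q = 22.3 × 3240 = 72250 C
n(e⁻) = 72250 / 96485 = 0.7488 mol
Zn²⁺ + 2e⁻ → Zn, so theoretical m(Zn) = 0.3744 × 65.38 = 24.48 g
Actual mass = 76.3% × 24.48 = 18.7 g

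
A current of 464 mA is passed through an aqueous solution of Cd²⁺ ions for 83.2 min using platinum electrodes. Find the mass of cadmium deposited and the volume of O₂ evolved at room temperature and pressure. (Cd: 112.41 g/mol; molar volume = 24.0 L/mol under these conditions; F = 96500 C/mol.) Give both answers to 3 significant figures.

1.35 g Cd; 0.144 L O₂

Q = 0.464 × 4992 = 2316 C; n(e⁻) = 2316 / 96500 = 0.02400 mol
Cathode: Cd²⁺ + 2e⁻ → Cd → n(Cd) = 0.02400/2 = 0.01200 mol → 1.35 g
Anode: 2H₂O → O₂ + 4H⁺ + 4e⁻ → n(O₂) = 0.02400/4 = 0.006000 mol → 0.144 L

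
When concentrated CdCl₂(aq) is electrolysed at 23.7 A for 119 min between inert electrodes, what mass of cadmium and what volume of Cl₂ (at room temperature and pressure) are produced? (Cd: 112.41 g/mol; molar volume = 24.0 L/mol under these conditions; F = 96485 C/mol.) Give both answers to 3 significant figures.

98.6 g Cd; 21.0 L Cl₂

Q = 23.7 × 7140 = 1.692×10^5 C; n(e⁻) = 1.692×10^5 / 96485 = 1.754 mol
Cathode: Cd²⁺ + 2e⁻ → Cd → n(Cd) = 1.754/2 = 0.8770 mol → 98.6 g
Anode: 2Cl⁻ → Cl₂ + 2e⁻ → n(Cl₂) = 1.754/2 = 0.8770 mol → 21.0 L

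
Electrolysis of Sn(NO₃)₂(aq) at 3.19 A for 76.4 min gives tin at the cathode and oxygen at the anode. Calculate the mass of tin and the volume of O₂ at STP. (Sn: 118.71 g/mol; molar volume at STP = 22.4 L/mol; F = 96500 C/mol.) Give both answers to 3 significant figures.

Q = 3.19 × 4584 = 14620 C; n(e⁻) = 14620 / 96500 = 0.1515 mol
Cathode: Sn²⁺ + 2e⁻ → Sn → n(Sn) = 0.1515/2 = 0.07575 mol → 8.99 g
Anode: 2H₂O → O₂ + 4H⁺ + 4e⁻ → n(O₂) = 0.1515/4 = 0.03788 mol → 0.849 L

8.99 g Sn; 0.849 L O₂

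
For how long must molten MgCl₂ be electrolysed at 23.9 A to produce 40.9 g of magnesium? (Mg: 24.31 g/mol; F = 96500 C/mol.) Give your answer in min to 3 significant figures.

n(Mg) = 40.9 / 24.31 = 1.682 mol
Mg²⁺ + 2e⁻ → Mg, so n(e⁻) = 2 × 1.682 = 3.364 mol
Q = 3.364 × 96500 = 3.246×10^5 C
t = Q / I = 3.246×10^5 / 23.9 = 13580 s = 226 min

226 min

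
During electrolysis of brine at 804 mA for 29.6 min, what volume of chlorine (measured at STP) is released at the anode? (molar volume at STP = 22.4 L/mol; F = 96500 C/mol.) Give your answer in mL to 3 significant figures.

Charge passed = 0.804 × 1776 = 1428 C
Moles of electrons = 1428 / 96500 = 0.01480 mol
2Cl⁻ → Cl₂ + 2e⁻, so n(Cl₂) = 0.01480 / 2 = 0.007400 mol
V = 0.007400 × 22.4 = 0.1658 L
= 166 mL

166 mL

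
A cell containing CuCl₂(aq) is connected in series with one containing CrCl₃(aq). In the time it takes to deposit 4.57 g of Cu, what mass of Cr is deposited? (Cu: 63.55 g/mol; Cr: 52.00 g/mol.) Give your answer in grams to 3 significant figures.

2.49 g

n(Cu) = 4.57 / 63.55 = 0.07191 mol
Cu²⁺ + 2e⁻ → Cu, so n(e⁻) = 2 × 0.07191 = 0.1438 mol
Since the cells are in series, n(e⁻) in the Cr cell is also 0.1438 mol.
Cr³⁺ + 3e⁻ → Cr, so n(Cr) = 0.1438 / 3 = 0.04793 mol
m(Cr) = 0.04793 × 52.00 = 2.49 g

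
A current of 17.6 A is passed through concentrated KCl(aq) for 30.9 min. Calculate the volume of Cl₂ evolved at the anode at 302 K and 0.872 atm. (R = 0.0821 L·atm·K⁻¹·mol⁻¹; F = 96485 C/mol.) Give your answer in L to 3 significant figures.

4.81 L

Q = It = 17.6 × 1854 = 32630 C
Moles of electrons = 32630 / 96485 = 0.3382 mol
2Cl⁻ → Cl₂ + 2e⁻, so n(Cl₂) = 0.3382 / 2 = 0.1691 mol
V = nRT/P = 0.1691 × 0.0821 × 302 / 0.872 = 4.808 L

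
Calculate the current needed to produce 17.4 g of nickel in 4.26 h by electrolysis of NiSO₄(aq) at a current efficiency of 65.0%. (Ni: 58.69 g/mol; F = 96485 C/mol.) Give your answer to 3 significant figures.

n(Ni) = 17.4 / 58.69 = 0.2965 mol
Ni²⁺ + 2e⁻ → Ni, so n(e⁻) = 2 × 0.2965 = 0.5930 mol
Q = 0.5930 × 96485 / 0.650 = 88020 C
I = Q / t = 88020 / 15336 s = 5.74 A

5.74 A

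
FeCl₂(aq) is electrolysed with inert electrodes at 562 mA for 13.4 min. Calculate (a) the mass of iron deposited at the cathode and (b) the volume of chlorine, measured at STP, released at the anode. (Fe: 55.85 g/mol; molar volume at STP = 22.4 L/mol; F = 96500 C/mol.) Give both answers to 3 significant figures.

Q = 0.562 × 804 = 451.8 C; n(e⁻) = 451.8 / 96500 = 0.004682 mol
Cathode: Fe²⁺ + 2e⁻ → Fe → n(Fe) = 0.004682/2 = 0.002341 mol → 0.131 g
Anode: 2Cl⁻ → Cl₂ + 2e⁻ → n(Cl₂) = 0.004682/2 = 0.002341 mol → 0.0524 L

0.131 g Fe; 0.0524 L Cl₂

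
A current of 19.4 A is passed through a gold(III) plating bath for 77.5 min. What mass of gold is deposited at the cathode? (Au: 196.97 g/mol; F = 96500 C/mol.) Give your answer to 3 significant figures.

Q = 19.4 A × 4650 s = 90210 C
n(e⁻) = 90210 / 96500 = 0.9348 mol
Au³⁺ + 3e⁻ → Au, so n(Au) = 0.9348 / 3 = 0.3116 mol
m = 0.3116 × 196.97 = 61.4 g

61.4 g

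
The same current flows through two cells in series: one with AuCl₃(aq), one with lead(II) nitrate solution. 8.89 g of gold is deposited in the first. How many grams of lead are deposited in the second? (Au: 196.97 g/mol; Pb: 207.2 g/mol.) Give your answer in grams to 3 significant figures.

14.0 g

n(Au) = 8.89 / 196.97 = 0.04513 mol
Au³⁺ + 3e⁻ → Au, so n(e⁻) = 3 × 0.04513 = 0.1354 mol
Same current for the same time ⇒ same n(e⁻) = 0.1354 mol in both cells.
Pb²⁺ + 2e⁻ → Pb, so n(Pb) = 0.1354 / 2 = 0.06770 mol
m(Pb) = 0.06770 × 207.2 = 14.0 g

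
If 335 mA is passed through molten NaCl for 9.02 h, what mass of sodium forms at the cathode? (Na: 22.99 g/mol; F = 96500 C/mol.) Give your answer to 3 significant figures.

Q = It = 0.335 × 32472 = 10880 C
Moles of electrons = 10880 / 96500 = 0.1127 mol
Na⁺ + e⁻ → Na, so n(Na) = 0.1127 mol
m = 0.1127 × 22.99 = 2.59 g

2.59 g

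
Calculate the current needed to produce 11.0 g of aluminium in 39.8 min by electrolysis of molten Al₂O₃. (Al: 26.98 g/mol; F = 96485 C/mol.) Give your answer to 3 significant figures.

49.4 A

n(Al) = 11.0 / 26.98 = 0.4077 mol
Al³⁺ + 3e⁻ → Al, so n(e⁻) = 3 × 0.4077 = 1.223 mol
Q = 1.223 × 96485 = 1.180×10^5 C
I = Q / t = 1.180×10^5 / 2388 s = 49.4 A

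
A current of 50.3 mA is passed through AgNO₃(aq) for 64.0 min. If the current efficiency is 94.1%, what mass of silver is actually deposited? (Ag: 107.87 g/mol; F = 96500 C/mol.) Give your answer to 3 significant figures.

Q = 0.0503 × 3840 = 193.2 C
n(e⁻) = 193.2 / 96500 = 0.002002 mol
Ag⁺ + e⁻ → Ag, so theoretical m(Ag) = 0.002002 × 107.87 = 0.2160 g
Actual mass = 94.1% × 0.2160 = 0.203 g

0.203 g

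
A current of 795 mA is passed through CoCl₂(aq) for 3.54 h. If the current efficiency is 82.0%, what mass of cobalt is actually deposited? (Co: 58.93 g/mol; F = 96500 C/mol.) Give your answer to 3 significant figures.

2.54 g

Q = 0.795 × 12744 = 10130 C
n(e⁻) = 10130 / 96500 = 0.1050 mol
Co²⁺ + 2e⁻ → Co, so theoretical m(Co) = 0.05250 × 58.93 = 3.094 g
Actual mass = 82.0% × 3.094 = 2.54 g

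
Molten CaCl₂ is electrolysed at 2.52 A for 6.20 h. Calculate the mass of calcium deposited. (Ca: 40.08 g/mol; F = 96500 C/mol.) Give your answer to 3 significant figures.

Charge passed = 2.52 × 22320 = 56250 C
Moles of electrons = 56250 / 96500 = 0.5829 mol
Ca²⁺ + 2e⁻ → Ca, so n(Ca) = 0.5829 / 2 = 0.2915 mol
m = 0.2915 × 40.08 = 11.7 g

11.7 g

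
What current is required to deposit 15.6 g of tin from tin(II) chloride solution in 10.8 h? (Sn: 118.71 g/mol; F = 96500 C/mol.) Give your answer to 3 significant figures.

n(Sn) = 15.6 / 118.71 = 0.1314 mol
Sn²⁺ + 2e⁻ → Sn, so n(e⁻) = 2 × 0.1314 = 0.2628 mol
Q = 0.2628 × 96500 = 25360 C
I = Q / t = 25360 / 38880 s = 0.652 A

0.652 A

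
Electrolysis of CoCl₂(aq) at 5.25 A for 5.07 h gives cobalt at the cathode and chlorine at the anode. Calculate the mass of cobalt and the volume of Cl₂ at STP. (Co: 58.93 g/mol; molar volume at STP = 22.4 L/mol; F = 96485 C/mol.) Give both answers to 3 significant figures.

29.3 g Co; 11.1 L Cl₂

Q = 5.25 × 18252 = 95820 C; n(e⁻) = 95820 / 96485 = 0.9931 mol
Cathode: Co²⁺ + 2e⁻ → Co → n(Co) = 0.9931/2 = 0.4966 mol → 29.3 g
Anode: 2Cl⁻ → Cl₂ + 2e⁻ → n(Cl₂) = 0.9931/2 = 0.4966 mol → 11.1 L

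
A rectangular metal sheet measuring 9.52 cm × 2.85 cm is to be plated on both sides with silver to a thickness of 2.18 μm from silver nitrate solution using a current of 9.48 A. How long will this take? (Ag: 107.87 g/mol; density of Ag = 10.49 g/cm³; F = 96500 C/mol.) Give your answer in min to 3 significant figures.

Plated area = 2 × 9.52 × 2.85 = 54.26 cm²
Volume = 54.26 × 2.18×10⁻⁴ cm = 0.01183 cm³
m(Ag) = 0.01183 × 10.49 = 0.1241 g
n(Ag) = 0.1241 / 107.87 = 0.001150 mol; n(e⁻) = 0.001150 mol
Q = 0.001150 × 96500 = 111.0 C
t = 111.0 / 9.48 = 11.71 s = 0.195 min

0.195 min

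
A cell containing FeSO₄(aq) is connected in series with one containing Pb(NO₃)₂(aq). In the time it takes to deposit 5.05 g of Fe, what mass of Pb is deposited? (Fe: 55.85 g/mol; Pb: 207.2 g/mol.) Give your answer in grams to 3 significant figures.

18.7 g

n(Fe) = 5.05 / 55.85 = 0.09042 mol
Fe²⁺ + 2e⁻ → Fe, so n(e⁻) = 2 × 0.09042 = 0.1808 mol
The cells are in series, so the same charge (and hence the same n(e⁻) = 0.1808 mol) passes through both.
Pb²⁺ + 2e⁻ → Pb, so n(Pb) = 0.1808 / 2 = 0.09040 mol
m(Pb) = 0.09040 × 207.2 = 18.7 g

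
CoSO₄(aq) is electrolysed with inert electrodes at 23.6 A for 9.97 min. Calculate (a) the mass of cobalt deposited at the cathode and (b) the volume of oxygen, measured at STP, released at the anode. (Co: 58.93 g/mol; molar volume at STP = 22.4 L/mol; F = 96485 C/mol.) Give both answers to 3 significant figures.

4.31 g Co; 0.819 L O₂

Q = 23.6 × 598.2 = 14120 C; n(e⁻) = 14120 / 96485 = 0.1463 mol
Cathode: Co²⁺ + 2e⁻ → Co → n(Co) = 0.1463/2 = 0.07315 mol → 4.31 g
Anode: 2H₂O → O₂ + 4H⁺ + 4e⁻ → n(O₂) = 0.1463/4 = 0.03658 mol → 0.819 L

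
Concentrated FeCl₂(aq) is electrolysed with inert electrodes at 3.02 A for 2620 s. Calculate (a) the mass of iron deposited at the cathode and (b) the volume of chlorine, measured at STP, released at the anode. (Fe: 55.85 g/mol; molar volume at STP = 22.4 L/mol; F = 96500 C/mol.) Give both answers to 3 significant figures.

2.29 g Fe; 0.918 L Cl₂

Q = 3.02 × 2620 = 7912 C; n(e⁻) = 7912 / 96500 = 0.08199 mol
Cathode: Fe²⁺ + 2e⁻ → Fe → n(Fe) = 0.08199/2 = 0.04100 mol → 2.29 g
Anode: 2Cl⁻ → Cl₂ + 2e⁻ → n(Cl₂) = 0.08199/2 = 0.04100 mol → 0.918 L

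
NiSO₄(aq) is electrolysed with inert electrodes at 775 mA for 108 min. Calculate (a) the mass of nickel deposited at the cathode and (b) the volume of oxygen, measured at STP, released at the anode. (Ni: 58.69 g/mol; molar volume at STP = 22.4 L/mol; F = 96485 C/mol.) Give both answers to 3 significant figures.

1.53 g Ni; 0.291 L O₂

Q = 0.775 × 6480 = 5022 C; n(e⁻) = 5022 / 96485 = 0.05205 mol
Cathode: Ni²⁺ + 2e⁻ → Ni → n(Ni) = 0.05205/2 = 0.02603 mol → 1.53 g
Anode: 2H₂O → O₂ + 4H⁺ + 4e⁻ → n(O₂) = 0.05205/4 = 0.01301 mol → 0.291 L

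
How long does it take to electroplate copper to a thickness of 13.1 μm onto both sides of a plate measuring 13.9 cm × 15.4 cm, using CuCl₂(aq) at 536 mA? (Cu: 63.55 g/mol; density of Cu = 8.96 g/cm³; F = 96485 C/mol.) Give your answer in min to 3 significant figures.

Plated area = 2 × 13.9 × 15.4 = 428.1 cm²
Volume = 428.1 × 13.1×10⁻⁴ cm = 0.5608 cm³
m(Cu) = 0.5608 × 8.96 = 5.025 g
n(Cu) = 5.025 / 63.55 = 0.07907 mol; n(e⁻) = 2 × 0.07907 = 0.1581 mol
Q = 0.1581 × 96485 = 15250 C
t = 15250 / 0.536 = 28450 s = 474 min

474 min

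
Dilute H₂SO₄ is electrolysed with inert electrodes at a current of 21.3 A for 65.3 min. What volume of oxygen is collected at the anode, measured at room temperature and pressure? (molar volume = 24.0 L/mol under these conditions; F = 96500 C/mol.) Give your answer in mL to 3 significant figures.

5190 mL

Q = 21.3 A × 3918 s = 83450 C
n(e⁻) = Q/F = 83450/96500 = 0.8648 mol
2H₂O → O₂ + 4H⁺ + 4e⁻, so n(O₂) = 0.8648 / 4 = 0.2162 mol
V = 0.2162 × 24.0 = 5.189 L
= 5190 mL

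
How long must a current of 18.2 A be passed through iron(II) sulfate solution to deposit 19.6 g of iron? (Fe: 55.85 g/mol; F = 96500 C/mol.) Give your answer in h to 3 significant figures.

1.03 h

n(Fe) = 19.6 / 55.85 = 0.3509 mol
Fe²⁺ + 2e⁻ → Fe, so n(e⁻) = 2 × 0.3509 = 0.7018 mol
Q = 0.7018 × 96500 = 67720 C
t = Q / I = 67720 / 18.2 = 3721 s = 1.03 h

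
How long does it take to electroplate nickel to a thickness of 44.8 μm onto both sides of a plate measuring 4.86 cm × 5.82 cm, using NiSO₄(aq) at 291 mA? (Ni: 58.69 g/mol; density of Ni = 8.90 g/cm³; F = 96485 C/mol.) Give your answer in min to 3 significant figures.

Plated area = 2 × 4.86 × 5.82 = 56.57 cm²
Volume = 56.57 × 44.8×10⁻⁴ cm = 0.2534 cm³
m(Ni) = 0.2534 × 8.90 = 2.255 g
n(Ni) = 2.255 / 58.69 = 0.03842 mol; n(e⁻) = 2 × 0.03842 = 0.07684 mol
Q = 0.07684 × 96485 = 7414 C
t = 7414 / 0.291 = 25480 s = 425 min

425 min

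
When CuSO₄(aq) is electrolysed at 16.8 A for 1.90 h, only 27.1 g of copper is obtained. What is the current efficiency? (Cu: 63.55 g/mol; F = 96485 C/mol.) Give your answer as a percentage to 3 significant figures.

71.6%

Q = 16.8 × 6840 = 1.149×10^5 C
n(e⁻) = 1.149×10^5 / 96485 = 1.191 mol
Cu²⁺ + 2e⁻ → Cu, so theoretical n(Cu) = 0.5955 mol → 37.84 g
Efficiency = 27.1 / 37.84 = 0.7162 = 71.6%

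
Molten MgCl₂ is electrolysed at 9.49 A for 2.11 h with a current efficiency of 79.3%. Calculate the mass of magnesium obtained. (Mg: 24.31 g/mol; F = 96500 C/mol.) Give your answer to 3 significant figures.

7.20 g

Q = 9.49 × 7596 = 72090 C
n(e⁻) = 72090 / 96500 = 0.7470 mol
Mg²⁺ + 2e⁻ → Mg, so theoretical m(Mg) = 0.3735 × 24.31 = 9.080 g
Actual mass = 79.3% × 9.080 = 7.20 g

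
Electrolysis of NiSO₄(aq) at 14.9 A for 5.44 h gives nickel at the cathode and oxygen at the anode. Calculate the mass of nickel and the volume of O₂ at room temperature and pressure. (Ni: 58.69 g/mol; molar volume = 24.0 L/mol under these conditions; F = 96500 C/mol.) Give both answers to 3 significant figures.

88.7 g Ni; 18.1 L O₂

Q = 14.9 × 19584 = 2.918×10^5 C; n(e⁻) = 2.918×10^5 / 96500 = 3.024 mol
Cathode: Ni²⁺ + 2e⁻ → Ni → n(Ni) = 3.024/2 = 1.512 mol → 88.7 g
Anode: 2H₂O → O₂ + 4H⁺ + 4e⁻ → n(O₂) = 3.024/4 = 0.7560 mol → 18.1 L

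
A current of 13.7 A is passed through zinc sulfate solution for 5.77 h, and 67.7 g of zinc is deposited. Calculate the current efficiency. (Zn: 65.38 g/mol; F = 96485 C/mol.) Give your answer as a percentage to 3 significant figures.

70.2%

Q = 13.7 × 20772 = 2.846×10^5 C
n(e⁻) = 2.846×10^5 / 96485 = 2.950 mol
Zn²⁺ + 2e⁻ → Zn, so theoretical n(Zn) = 1.475 mol → 96.44 g
Efficiency = 67.7 / 96.44 = 0.7020 = 70.2%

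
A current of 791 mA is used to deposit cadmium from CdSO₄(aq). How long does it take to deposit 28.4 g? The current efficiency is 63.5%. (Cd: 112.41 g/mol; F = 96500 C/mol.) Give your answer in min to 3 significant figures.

1620 min

n(Cd) = 28.4 / 112.41 = 0.2526 mol
Cd²⁺ + 2e⁻ → Cd, so n(e⁻) = 2 × 0.2526 = 0.5052 mol
Q = 0.5052 × 96500 / 0.635 = 76770 C
t = Q / I = 76770 / 0.791 = 97050 s = 1620 min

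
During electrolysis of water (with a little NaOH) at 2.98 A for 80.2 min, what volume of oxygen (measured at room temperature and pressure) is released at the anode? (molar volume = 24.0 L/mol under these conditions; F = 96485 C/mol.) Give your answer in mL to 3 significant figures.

Q = 2.98 A × 4812 s = 14340 C
n(e⁻) = 14340 / 96485 = 0.1486 mol
2H₂O → O₂ + 4H⁺ + 4e⁻, so n(O₂) = 0.1486 / 4 = 0.03715 mol
V = 0.03715 × 24.0 = 0.8916 L
= 892 mL

892 mL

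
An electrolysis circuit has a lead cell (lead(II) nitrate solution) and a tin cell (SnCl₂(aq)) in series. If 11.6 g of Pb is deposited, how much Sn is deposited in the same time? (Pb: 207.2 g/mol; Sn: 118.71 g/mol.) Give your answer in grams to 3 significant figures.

n(Pb) = 11.6 / 207.2 = 0.05598 mol
Pb²⁺ + 2e⁻ → Pb, so n(e⁻) = 2 × 0.05598 = 0.1120 mol
The cells are in series, so the same charge (and hence the same n(e⁻) = 0.1120 mol) passes through both.
Sn²⁺ + 2e⁻ → Sn, so n(Sn) = 0.1120 / 2 = 0.05600 mol
m(Sn) = 0.05600 × 118.71 = 6.65 g

6.65 g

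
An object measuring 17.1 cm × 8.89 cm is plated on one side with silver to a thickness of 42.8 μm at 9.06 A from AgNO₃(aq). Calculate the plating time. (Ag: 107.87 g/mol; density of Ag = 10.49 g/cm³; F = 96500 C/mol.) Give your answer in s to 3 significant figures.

674 s

Plated area = 17.1 × 8.89 = 152.0 cm²
Volume = 152.0 × 42.8×10⁻⁴ cm = 0.6506 cm³
m(Ag) = 0.6506 × 10.49 = 6.825 g
n(Ag) = 6.825 / 107.87 = 0.06327 mol; n(e⁻) = 0.06327 mol
Q = 0.06327 × 96500 = 6106 C
t = 6106 / 9.06 = 674.0 s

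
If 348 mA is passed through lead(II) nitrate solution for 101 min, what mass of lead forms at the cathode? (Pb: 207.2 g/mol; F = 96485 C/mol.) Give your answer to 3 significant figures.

2.26 g

Charge passed = 0.348 × 6060 = 2109 C
n(e⁻) = 2109 / 96485 = 0.02186 mol
Pb²⁺ + 2e⁻ → Pb, so n(Pb) = 0.02186 / 2 = 0.01093 mol
m = 0.01093 × 207.2 = 2.26 g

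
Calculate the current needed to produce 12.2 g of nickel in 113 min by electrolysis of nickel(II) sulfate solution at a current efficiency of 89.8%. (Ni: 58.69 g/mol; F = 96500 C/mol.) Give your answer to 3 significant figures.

n(Ni) = 12.2 / 58.69 = 0.2079 mol
Ni²⁺ + 2e⁻ → Ni, so n(e⁻) = 2 × 0.2079 = 0.4158 mol
Q = 0.4158 × 96500 / 0.898 = 44680 C
I = Q / t = 44680 / 6780 s = 6.59 A

6.59 A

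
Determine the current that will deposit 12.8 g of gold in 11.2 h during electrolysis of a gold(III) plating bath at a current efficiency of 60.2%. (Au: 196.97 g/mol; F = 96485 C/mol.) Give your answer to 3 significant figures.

n(Au) = 12.8 / 196.97 = 0.06498 mol
Au³⁺ + 3e⁻ → Au, so n(e⁻) = 3 × 0.06498 = 0.1949 mol
Q = 0.1949 × 96485 / 0.602 = 31240 C
I = Q / t = 31240 / 40320 s = 0.775 A

0.775 A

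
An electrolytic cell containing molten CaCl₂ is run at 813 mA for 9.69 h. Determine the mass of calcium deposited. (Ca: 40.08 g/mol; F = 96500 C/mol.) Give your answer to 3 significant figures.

Q = 0.813 A × 34884 s = 28360 C
n(e⁻) = 28360 / 96500 = 0.2939 mol
Ca²⁺ + 2e⁻ → Ca, so n(Ca) = 0.2939 / 2 = 0.1470 mol
m = 0.1470 × 40.08 = 5.89 g

5.89 g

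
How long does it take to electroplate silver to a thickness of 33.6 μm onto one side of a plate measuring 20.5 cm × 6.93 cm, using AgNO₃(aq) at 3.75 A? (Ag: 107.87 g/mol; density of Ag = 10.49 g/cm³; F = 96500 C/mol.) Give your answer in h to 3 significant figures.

Plated area = 20.5 × 6.93 = 142.1 cm²
Volume = 142.1 × 33.6×10⁻⁴ cm = 0.4775 cm³
m(Ag) = 0.4775 × 10.49 = 5.009 g
n(Ag) = 5.009 / 107.87 = 0.04644 mol; n(e⁻) = 0.04644 mol
Q = 0.04644 × 96500 = 4481 C
t = 4481 / 3.75 = 1195 s = 0.332 h

0.332 h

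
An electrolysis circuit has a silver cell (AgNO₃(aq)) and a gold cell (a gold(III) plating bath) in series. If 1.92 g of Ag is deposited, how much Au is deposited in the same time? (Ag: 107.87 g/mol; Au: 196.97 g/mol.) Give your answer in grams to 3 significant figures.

1.17 g

n(Ag) = 1.92 / 107.87 = 0.01780 mol
Ag⁺ + e⁻ → Ag, so n(e⁻) = 0.01780 mol
In series, the same 0.01780 mol of electrons flows through the second cell.
Au³⁺ + 3e⁻ → Au, so n(Au) = 0.01780 / 3 = 0.005933 mol
m(Au) = 0.005933 × 196.97 = 1.17 g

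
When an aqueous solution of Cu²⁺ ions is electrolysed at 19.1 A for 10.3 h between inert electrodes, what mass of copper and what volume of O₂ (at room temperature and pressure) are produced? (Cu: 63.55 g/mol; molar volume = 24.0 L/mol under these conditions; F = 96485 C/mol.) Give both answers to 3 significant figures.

233 g Cu; 44.0 L O₂

Q = 19.1 × 37080 = 7.082×10^5 C; n(e⁻) = 7.082×10^5 / 96485 = 7.340 mol
Cathode: Cu²⁺ + 2e⁻ → Cu → n(Cu) = 7.340/2 = 3.670 mol → 233 g
Anode: 2H₂O → O₂ + 4H⁺ + 4e⁻ → n(O₂) = 7.340/4 = 1.835 mol → 44.0 L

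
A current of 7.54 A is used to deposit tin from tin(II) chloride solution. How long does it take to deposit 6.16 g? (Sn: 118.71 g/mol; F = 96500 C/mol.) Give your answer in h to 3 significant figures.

0.369 h

n(Sn) = 6.16 / 118.71 = 0.05189 mol
Sn²⁺ + 2e⁻ → Sn, so n(e⁻) = 2 × 0.05189 = 0.1038 mol
Q = 0.1038 × 96500 = 10020 C
t = Q / I = 10020 / 7.54 = 1329 s = 0.369 h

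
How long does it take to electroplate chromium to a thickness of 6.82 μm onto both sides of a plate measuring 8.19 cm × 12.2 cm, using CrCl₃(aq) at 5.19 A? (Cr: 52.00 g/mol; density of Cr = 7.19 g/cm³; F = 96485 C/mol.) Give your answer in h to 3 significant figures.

Plated area = 2 × 8.19 × 12.2 = 199.8 cm²
Volume = 199.8 × 6.82×10⁻⁴ cm = 0.1363 cm³
m(Cr) = 0.1363 × 7.19 = 0.9800 g
n(Cr) = 0.9800 / 52.00 = 0.01885 mol; n(e⁻) = 3 × 0.01885 = 0.05655 mol
Q = 0.05655 × 96485 = 5456 C
t = 5456 / 5.19 = 1051 s = 0.292 h

0.292 h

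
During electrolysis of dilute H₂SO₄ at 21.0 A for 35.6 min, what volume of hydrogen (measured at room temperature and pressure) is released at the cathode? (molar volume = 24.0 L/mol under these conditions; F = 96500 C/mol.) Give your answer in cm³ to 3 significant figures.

5580 cm³

Q = It = 21.0 × 2136 = 44860 C
n(e⁻) = Q/F = 44860/96500 = 0.4649 mol
2H⁺ + 2e⁻ → H₂, so n(H₂) = 0.4649 / 2 = 0.2325 mol
V = 0.2325 × 24.0 = 5.580 L
= 5580 cm³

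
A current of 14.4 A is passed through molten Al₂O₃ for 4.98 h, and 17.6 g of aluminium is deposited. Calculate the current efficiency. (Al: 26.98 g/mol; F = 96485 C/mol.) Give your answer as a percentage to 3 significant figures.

73.1%

Q = 14.4 × 17928 = 2.582×10^5 C
n(e⁻) = 2.582×10^5 / 96485 = 2.676 mol
Al³⁺ + 3e⁻ → Al, so theoretical n(Al) = 0.8920 mol → 24.07 g
Efficiency = 17.6 / 24.07 = 0.7312 = 73.1%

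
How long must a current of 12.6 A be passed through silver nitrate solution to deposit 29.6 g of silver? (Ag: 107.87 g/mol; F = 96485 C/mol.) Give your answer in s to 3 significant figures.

n(Ag) = 29.6 / 107.87 = 0.2744 mol
Ag⁺ + e⁻ → Ag, so n(e⁻) = 0.2744 mol
Q = 0.2744 × 96485 = 26480 C
t = Q / I = 26480 / 12.6 = 2102 s

2100 s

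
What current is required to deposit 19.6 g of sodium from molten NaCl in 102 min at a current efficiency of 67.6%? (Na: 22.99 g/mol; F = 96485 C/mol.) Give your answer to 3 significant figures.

n(Na) = 19.6 / 22.99 = 0.8525 mol
Na⁺ + e⁻ → Na, so n(e⁻) = 0.8525 mol
Q = 0.8525 × 96485 / 0.676 = 1.217×10^5 C
I = Q / t = 1.217×10^5 / 6120 s = 19.9 A

19.9 A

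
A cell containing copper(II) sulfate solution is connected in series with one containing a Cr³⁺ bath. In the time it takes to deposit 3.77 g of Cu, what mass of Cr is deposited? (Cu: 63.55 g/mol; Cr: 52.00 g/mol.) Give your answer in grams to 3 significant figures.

2.06 g

n(Cu) = 3.77 / 63.55 = 0.05932 mol
Cu²⁺ + 2e⁻ → Cu, so n(e⁻) = 2 × 0.05932 = 0.1186 mol
The cells are in series, so the same charge (and hence the same n(e⁻) = 0.1186 mol) passes through both.
Cr³⁺ + 3e⁻ → Cr, so n(Cr) = 0.1186 / 3 = 0.03953 mol
m(Cr) = 0.03953 × 52.00 = 2.06 g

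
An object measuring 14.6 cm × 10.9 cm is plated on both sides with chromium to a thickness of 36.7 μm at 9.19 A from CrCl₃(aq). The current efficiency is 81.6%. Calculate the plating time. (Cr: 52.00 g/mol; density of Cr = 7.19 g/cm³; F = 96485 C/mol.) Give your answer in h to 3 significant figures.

1.73 h

Plated area = 2 × 14.6 × 10.9 = 318.3 cm²
Volume = 318.3 × 36.7×10⁻⁴ cm = 1.168 cm³
m(Cr) = 1.168 × 7.19 = 8.398 g
n(Cr) = 8.398 / 52.00 = 0.1615 mol; n(e⁻) = 3 × 0.1615 = 0.4845 mol
Q = 0.4845 × 96485 / 0.816 = 57290 C
t = 57290 / 9.19 = 6234 s = 1.73 h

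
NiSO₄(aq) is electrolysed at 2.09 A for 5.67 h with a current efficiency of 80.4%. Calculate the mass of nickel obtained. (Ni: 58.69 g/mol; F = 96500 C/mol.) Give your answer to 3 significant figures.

10.4 g

Q = 2.09 × 20412 = 42660 C
n(e⁻) = 42660 / 96500 = 0.4421 mol
Ni²⁺ + 2e⁻ → Ni, so theoretical m(Ni) = 0.2211 × 58.69 = 12.98 g
Actual mass = 80.4% × 12.98 = 10.4 g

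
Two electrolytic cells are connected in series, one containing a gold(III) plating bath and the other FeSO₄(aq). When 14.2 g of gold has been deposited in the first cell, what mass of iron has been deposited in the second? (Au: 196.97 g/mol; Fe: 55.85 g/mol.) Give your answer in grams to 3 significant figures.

n(Au) = 14.2 / 196.97 = 0.07209 mol
Au³⁺ + 3e⁻ → Au, so n(e⁻) = 3 × 0.07209 = 0.2163 mol
The cells are in series, so the same charge (and hence the same n(e⁻) = 0.2163 mol) passes through both.
Fe²⁺ + 2e⁻ → Fe, so n(Fe) = 0.2163 / 2 = 0.1082 mol
m(Fe) = 0.1082 × 55.85 = 6.04 g

6.04 g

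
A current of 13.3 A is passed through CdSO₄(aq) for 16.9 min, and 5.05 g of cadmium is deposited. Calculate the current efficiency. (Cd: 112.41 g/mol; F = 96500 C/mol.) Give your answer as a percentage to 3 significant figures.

Q = 13.3 × 1014 = 13490 C
n(e⁻) = 13490 / 96500 = 0.1398 mol
Cd²⁺ + 2e⁻ → Cd, so theoretical n(Cd) = 0.06990 mol → 7.857 g
Efficiency = 5.05 / 7.857 = 0.6427 = 64.3%

64.3%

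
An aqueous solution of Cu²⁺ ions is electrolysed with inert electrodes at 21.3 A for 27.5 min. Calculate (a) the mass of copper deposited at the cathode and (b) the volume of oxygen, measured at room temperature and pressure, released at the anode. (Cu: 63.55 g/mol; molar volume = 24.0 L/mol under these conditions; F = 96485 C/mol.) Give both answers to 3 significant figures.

11.6 g Cu; 2.19 L O₂

Q = 21.3 × 1650 = 35150 C; n(e⁻) = 35150 / 96485 = 0.3643 mol
Cathode: Cu²⁺ + 2e⁻ → Cu → n(Cu) = 0.3643/2 = 0.1822 mol → 11.6 g
Anode: 2H₂O → O₂ + 4H⁺ + 4e⁻ → n(O₂) = 0.3643/4 = 0.09108 mol → 2.19 L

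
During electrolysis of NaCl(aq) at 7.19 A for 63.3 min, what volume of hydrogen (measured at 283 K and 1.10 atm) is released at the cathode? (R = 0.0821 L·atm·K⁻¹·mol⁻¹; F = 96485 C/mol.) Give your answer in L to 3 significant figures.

2.99 L

Q = It = 7.19 × 3798 = 27310 C
n(e⁻) = 27310 / 96485 = 0.2830 mol
2H⁺ + 2e⁻ → H₂, so n(H₂) = 0.2830 / 2 = 0.1415 mol
V = nRT/P = 0.1415 × 0.0821 × 283 / 1.10 = 2.989 L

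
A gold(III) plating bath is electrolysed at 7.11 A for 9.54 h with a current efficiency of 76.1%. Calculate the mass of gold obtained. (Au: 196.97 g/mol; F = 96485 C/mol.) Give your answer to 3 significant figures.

126 g

Q = 7.11 × 34344 = 2.442×10^5 C
n(e⁻) = 2.442×10^5 / 96485 = 2.531 mol
Au³⁺ + 3e⁻ → Au, so theoretical m(Au) = 0.8437 × 196.97 = 166.2 g
Actual mass = 76.1% × 166.2 = 126 g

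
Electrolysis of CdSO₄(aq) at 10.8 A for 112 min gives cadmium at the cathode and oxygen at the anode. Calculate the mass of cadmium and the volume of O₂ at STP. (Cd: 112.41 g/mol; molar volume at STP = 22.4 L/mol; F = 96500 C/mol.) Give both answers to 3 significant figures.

Q = 10.8 × 6720 = 72580 C; n(e⁻) = 72580 / 96500 = 0.7521 mol
Cathode: Cd²⁺ + 2e⁻ → Cd → n(Cd) = 0.7521/2 = 0.3761 mol → 42.3 g
Anode: 2H₂O → O₂ + 4H⁺ + 4e⁻ → n(O₂) = 0.7521/4 = 0.1880 mol → 4.21 L

42.3 g Cd; 4.21 L O₂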